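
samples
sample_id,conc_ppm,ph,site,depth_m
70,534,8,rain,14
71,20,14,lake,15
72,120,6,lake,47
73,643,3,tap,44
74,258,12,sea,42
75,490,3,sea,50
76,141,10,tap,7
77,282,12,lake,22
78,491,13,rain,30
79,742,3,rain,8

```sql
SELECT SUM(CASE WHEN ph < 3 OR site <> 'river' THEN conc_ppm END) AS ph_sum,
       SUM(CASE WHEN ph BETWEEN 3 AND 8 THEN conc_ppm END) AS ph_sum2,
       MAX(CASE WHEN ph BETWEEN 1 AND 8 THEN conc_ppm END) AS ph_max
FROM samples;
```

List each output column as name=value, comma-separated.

ph_sum=3721, ph_sum2=2529, ph_max=742

[ph_sum: ph < 3 OR site <> 'river']
sample_id=70: ✓ → 534
sample_id=71: ✓ → 20
sample_id=72: ✓ → 120
sample_id=73: ✓ → 643
sample_id=74: ✓ → 258
sample_id=75: ✓ → 490
sample_id=76: ✓ → 141
sample_id=77: ✓ → 282
sample_id=78: ✓ → 491
sample_id=79: ✓ → 742
ph_sum = 534 + 20 + 120 + 643 + 258 + 490 + 141 + 282 + 491 + 742 = 3721
—
[ph_sum2: ph BETWEEN 3 AND 8]
sample_id=70: ✓ → 534
sample_id=71: ✗
sample_id=72: ✓ → 120
sample_id=73: ✓ → 643
sample_id=74: ✗
sample_id=75: ✓ → 490
sample_id=76: ✗
sample_id=77: ✗
sample_id=78: ✗
sample_id=79: ✓ → 742
ph_sum2 = 534 + 120 + 643 + 490 + 742 = 2529
—
[ph_max: ph BETWEEN 1 AND 8]
sample_id=70: ✓ → 534
sample_id=71: ✗
sample_id=72: ✓ → 120
sample_id=73: ✓ → 643
sample_id=74: ✗
sample_id=75: ✓ → 490
sample_id=76: ✗
sample_id=77: ✗
sample_id=78: ✗
sample_id=79: ✓ → 742
ph_max = MAX(534, 120, 643, 490, 742) = 742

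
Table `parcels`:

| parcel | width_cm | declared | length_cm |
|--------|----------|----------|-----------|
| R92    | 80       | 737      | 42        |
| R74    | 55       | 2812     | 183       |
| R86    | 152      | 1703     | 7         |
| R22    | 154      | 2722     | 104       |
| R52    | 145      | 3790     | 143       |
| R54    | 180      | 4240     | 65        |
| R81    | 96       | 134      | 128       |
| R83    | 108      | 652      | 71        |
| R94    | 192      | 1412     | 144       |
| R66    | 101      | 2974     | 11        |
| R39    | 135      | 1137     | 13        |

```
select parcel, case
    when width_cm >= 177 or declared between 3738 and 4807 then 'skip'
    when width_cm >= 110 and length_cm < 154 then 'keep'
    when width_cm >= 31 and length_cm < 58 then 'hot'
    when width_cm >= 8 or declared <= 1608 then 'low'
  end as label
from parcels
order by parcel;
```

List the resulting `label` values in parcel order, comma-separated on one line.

parcel=R22: width_cm >= 110 and length_cm < 154 → keep
parcel=R39: width_cm >= 110 and length_cm < 154 → keep
parcel=R52: width_cm >= 177 or declared between 3738 and 4807 → skip
parcel=R54: width_cm >= 177 or declared between 3738 and 4807 → skip
parcel=R66: width_cm >= 31 and length_cm < 58 → hot
parcel=R74: width_cm >= 8 or declared <= 1608 → low
parcel=R81: width_cm >= 8 or declared <= 1608 → low
parcel=R83: width_cm >= 8 or declared <= 1608 → low
parcel=R86: width_cm >= 110 and length_cm < 154 → keep
parcel=R92: width_cm >= 31 and length_cm < 58 → hot
parcel=R94: width_cm >= 177 or declared between 3738 and 4807 → skip

keep, keep, skip, skip, hot, low, low, low, keep, hot, skip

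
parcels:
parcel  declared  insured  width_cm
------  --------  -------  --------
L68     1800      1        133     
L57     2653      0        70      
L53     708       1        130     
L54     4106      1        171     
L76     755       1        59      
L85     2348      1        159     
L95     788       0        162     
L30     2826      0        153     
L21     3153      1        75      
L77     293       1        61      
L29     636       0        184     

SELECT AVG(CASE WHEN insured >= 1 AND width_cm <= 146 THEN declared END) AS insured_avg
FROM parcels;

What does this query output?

parcel=L68: ✓ → 1800
parcel=L57: ✗
parcel=L53: ✓ → 708
parcel=L54: ✗
parcel=L76: ✓ → 755
parcel=L85: ✗
parcel=L95: ✗
parcel=L30: ✗
parcel=L21: ✓ → 3153
parcel=L77: ✓ → 293
parcel=L29: ✗
insured_avg = (1800 + 708 + 755 + 3153 + 293) / 5 = 1341.8

1341.8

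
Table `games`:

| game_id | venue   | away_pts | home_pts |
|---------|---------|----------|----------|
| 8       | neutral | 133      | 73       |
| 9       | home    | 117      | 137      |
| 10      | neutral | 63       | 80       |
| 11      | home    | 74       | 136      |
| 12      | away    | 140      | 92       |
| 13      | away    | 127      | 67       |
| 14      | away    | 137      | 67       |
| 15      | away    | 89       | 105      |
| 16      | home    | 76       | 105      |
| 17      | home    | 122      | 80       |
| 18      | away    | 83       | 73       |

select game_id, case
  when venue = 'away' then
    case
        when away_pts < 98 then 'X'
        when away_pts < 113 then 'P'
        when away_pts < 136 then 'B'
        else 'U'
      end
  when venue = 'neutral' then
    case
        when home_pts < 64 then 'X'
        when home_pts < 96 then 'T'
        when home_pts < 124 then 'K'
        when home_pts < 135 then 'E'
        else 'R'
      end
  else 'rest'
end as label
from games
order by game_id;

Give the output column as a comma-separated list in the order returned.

T, rest, T, rest, U, B, U, X, rest, rest, X

game_id=8: venue='neutral' → inner[home_pts < 96] → T
game_id=9: venue='home' → outer ELSE → rest
game_id=10: venue='neutral' → inner[home_pts < 96] → T
game_id=11: venue='home' → outer ELSE → rest
game_id=12: venue='away' → inner[ELSE] → U
game_id=13: venue='away' → inner[away_pts < 136] → B
game_id=14: venue='away' → inner[ELSE] → U
game_id=15: venue='away' → inner[away_pts < 98] → X
game_id=16: venue='home' → outer ELSE → rest
game_id=17: venue='home' → outer ELSE → rest
game_id=18: venue='away' → inner[away_pts < 98] → X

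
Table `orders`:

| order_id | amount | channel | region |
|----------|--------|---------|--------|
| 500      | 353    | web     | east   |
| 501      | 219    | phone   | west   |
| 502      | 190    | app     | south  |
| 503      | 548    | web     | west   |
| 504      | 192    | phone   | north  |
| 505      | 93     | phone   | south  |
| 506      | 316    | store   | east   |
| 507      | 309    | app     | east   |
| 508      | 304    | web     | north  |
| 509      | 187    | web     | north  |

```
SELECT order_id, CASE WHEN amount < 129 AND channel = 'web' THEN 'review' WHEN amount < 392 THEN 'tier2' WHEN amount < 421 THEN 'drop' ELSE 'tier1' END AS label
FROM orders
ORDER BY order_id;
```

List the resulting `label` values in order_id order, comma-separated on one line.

tier2, tier2, tier2, tier1, tier2, tier2, tier2, tier2, tier2, tier2

order_id=500: amount < 392 → tier2
order_id=501: amount < 392 → tier2
order_id=502: amount < 392 → tier2
order_id=503: ELSE → tier1
order_id=504: amount < 392 → tier2
order_id=505: amount < 392 → tier2
order_id=506: amount < 392 → tier2
order_id=507: amount < 392 → tier2
order_id=508: amount < 392 → tier2
order_id=509: amount < 392 → tier2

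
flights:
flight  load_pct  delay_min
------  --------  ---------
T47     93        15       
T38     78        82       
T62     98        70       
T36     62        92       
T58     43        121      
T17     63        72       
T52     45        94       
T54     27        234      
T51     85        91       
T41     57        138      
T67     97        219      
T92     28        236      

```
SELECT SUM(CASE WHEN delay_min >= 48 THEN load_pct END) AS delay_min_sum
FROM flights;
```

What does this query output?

683

flight=T47: ✗
flight=T38: ✓ → 78
flight=T62: ✓ → 98
flight=T36: ✓ → 62
flight=T58: ✓ → 43
flight=T17: ✓ → 63
flight=T52: ✓ → 45
flight=T54: ✓ → 27
flight=T51: ✓ → 85
flight=T41: ✓ → 57
flight=T67: ✓ → 97
flight=T92: ✓ → 28
delay_min_sum = 78 + 98 + 62 + 43 + 63 + 45 + 27 + 85 + 57 + 97 + 28 = 683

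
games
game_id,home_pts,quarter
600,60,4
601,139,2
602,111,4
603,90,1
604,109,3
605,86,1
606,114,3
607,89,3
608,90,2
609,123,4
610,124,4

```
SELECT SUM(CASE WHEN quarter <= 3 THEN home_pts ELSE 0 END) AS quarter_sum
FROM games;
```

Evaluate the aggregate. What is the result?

game_id=600: ✗
game_id=601: ✓ → 139
game_id=602: ✗
game_id=603: ✓ → 90
game_id=604: ✓ → 109
game_id=605: ✓ → 86
game_id=606: ✓ → 114
game_id=607: ✓ → 89
game_id=608: ✓ → 90
game_id=609: ✗
game_id=610: ✗
quarter_sum = 139 + 90 + 109 + 86 + 114 + 89 + 90 = 717

717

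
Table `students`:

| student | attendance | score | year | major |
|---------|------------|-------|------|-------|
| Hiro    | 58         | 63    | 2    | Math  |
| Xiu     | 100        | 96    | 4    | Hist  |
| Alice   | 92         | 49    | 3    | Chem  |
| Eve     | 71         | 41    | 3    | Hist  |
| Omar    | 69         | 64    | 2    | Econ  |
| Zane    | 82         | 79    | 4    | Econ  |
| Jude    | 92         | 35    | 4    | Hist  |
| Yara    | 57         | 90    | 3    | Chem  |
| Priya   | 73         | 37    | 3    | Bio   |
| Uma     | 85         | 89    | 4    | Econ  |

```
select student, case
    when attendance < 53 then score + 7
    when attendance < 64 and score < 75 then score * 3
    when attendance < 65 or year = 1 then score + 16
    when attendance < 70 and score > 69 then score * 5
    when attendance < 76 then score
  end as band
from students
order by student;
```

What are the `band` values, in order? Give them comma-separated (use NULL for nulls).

student=Alice: (no match → NULL) → NULL
student=Eve: attendance < 76 → 41
student=Hiro: attendance < 64 and score < 75 → 189
student=Jude: (no match → NULL) → NULL
student=Omar: attendance < 76 → 64
student=Priya: attendance < 76 → 37
student=Uma: (no match → NULL) → NULL
student=Xiu: (no match → NULL) → NULL
student=Yara: attendance < 65 or year = 1 → 106
student=Zane: (no match → NULL) → NULL

NULL, 41, 189, NULL, 64, 37, NULL, NULL, 106, NULL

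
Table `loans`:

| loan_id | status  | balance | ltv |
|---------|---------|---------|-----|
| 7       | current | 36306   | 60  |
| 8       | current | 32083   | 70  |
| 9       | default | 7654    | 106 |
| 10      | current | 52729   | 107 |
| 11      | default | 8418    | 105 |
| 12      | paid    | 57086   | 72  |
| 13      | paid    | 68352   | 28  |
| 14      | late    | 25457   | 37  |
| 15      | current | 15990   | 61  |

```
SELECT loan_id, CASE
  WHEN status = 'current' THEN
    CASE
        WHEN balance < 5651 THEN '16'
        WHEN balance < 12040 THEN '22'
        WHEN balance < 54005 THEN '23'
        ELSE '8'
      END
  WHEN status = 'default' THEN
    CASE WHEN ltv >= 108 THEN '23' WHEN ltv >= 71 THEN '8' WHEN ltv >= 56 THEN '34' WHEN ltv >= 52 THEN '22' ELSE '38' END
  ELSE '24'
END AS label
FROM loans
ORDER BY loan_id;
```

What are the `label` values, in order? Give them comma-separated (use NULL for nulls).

loan_id=7: status='current' → inner[balance < 54005] → 23
loan_id=8: status='current' → inner[balance < 54005] → 23
loan_id=9: status='default' → inner[ltv >= 71] → 8
loan_id=10: status='current' → inner[balance < 54005] → 23
loan_id=11: status='default' → inner[ltv >= 71] → 8
loan_id=12: status='paid' → outer ELSE → 24
loan_id=13: status='paid' → outer ELSE → 24
loan_id=14: status='late' → outer ELSE → 24
loan_id=15: status='current' → inner[balance < 54005] → 23

23, 23, 8, 23, 8, 24, 24, 24, 23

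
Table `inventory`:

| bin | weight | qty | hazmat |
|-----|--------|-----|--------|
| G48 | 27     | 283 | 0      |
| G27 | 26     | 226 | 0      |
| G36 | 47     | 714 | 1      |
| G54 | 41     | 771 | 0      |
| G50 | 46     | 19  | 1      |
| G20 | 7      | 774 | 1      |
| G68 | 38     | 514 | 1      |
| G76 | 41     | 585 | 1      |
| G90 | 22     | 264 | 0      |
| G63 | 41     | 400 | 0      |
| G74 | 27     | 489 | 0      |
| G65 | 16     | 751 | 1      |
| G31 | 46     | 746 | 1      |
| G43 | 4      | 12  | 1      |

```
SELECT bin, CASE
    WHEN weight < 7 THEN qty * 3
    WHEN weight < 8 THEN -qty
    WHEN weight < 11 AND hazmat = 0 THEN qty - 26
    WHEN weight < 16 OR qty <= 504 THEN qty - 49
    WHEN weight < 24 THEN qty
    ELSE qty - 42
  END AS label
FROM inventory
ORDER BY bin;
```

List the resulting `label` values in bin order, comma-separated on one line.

bin=G20: weight < 8 → -774
bin=G27: weight < 16 OR qty <= 504 → 177
bin=G31: ELSE → 704
bin=G36: ELSE → 672
bin=G43: weight < 7 → 36
bin=G48: weight < 16 OR qty <= 504 → 234
bin=G50: weight < 16 OR qty <= 504 → -30
bin=G54: ELSE → 729
bin=G63: weight < 16 OR qty <= 504 → 351
bin=G65: weight < 24 → 751
bin=G68: ELSE → 472
bin=G74: weight < 16 OR qty <= 504 → 440
bin=G76: ELSE → 543
bin=G90: weight < 16 OR qty <= 504 → 215

-774, 177, 704, 672, 36, 234, -30, 729, 351, 751, 472, 440, 543, 215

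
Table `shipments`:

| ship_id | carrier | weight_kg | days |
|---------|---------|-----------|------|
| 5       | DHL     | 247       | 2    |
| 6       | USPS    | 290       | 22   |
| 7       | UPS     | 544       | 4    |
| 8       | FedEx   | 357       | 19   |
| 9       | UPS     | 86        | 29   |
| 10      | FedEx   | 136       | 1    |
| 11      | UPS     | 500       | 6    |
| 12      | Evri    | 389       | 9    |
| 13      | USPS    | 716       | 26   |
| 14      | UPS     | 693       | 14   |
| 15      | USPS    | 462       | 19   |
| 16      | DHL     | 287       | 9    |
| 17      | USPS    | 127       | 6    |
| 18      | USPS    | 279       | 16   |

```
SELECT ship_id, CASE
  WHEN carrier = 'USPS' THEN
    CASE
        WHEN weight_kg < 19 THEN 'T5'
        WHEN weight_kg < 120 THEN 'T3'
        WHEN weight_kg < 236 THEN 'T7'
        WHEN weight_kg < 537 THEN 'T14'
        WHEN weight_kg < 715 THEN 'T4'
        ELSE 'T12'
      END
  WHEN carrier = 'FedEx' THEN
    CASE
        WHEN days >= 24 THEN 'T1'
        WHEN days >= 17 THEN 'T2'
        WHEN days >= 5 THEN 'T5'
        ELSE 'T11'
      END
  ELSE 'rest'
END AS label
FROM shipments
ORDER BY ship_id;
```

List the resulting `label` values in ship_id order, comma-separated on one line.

ship_id=5: carrier='DHL' → outer ELSE → rest
ship_id=6: carrier='USPS' → inner[weight_kg < 537] → T14
ship_id=7: carrier='UPS' → outer ELSE → rest
ship_id=8: carrier='FedEx' → inner[days >= 17] → T2
ship_id=9: carrier='UPS' → outer ELSE → rest
ship_id=10: carrier='FedEx' → inner[ELSE] → T11
ship_id=11: carrier='UPS' → outer ELSE → rest
ship_id=12: carrier='Evri' → outer ELSE → rest
ship_id=13: carrier='USPS' → inner[ELSE] → T12
ship_id=14: carrier='UPS' → outer ELSE → rest
ship_id=15: carrier='USPS' → inner[weight_kg < 537] → T14
ship_id=16: carrier='DHL' → outer ELSE → rest
ship_id=17: carrier='USPS' → inner[weight_kg < 236] → T7
ship_id=18: carrier='USPS' → inner[weight_kg < 537] → T14

rest, T14, rest, T2, rest, T11, rest, rest, T12, rest, T14, rest, T7, T14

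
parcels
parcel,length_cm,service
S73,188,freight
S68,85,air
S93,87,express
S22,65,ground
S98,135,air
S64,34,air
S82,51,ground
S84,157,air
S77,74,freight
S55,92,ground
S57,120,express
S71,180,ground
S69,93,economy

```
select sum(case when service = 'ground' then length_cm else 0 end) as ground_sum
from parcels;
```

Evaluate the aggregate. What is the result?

388

parcel=S73: ✗
parcel=S68: ✗
parcel=S93: ✗
parcel=S22: ✓ → 65
parcel=S98: ✗
parcel=S64: ✗
parcel=S82: ✓ → 51
parcel=S84: ✗
parcel=S77: ✗
parcel=S55: ✓ → 92
parcel=S57: ✗
parcel=S71: ✓ → 180
parcel=S69: ✗
ground_sum = 65 + 51 + 92 + 180 = 388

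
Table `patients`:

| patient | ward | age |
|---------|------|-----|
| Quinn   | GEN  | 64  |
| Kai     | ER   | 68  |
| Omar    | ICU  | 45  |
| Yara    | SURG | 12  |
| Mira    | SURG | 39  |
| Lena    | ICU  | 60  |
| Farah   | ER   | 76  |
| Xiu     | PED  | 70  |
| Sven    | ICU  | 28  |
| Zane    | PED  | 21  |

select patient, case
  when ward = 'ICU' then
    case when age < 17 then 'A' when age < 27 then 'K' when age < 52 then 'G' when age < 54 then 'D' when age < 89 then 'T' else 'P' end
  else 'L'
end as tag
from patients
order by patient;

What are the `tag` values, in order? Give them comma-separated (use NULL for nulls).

patient=Farah: ward='ER' → outer ELSE → L
patient=Kai: ward='ER' → outer ELSE → L
patient=Lena: ward='ICU' → inner[age < 89] → T
patient=Mira: ward='SURG' → outer ELSE → L
patient=Omar: ward='ICU' → inner[age < 52] → G
patient=Quinn: ward='GEN' → outer ELSE → L
patient=Sven: ward='ICU' → inner[age < 52] → G
patient=Xiu: ward='PED' → outer ELSE → L
patient=Yara: ward='SURG' → outer ELSE → L
patient=Zane: ward='PED' → outer ELSE → L

L, L, T, L, G, L, G, L, L, L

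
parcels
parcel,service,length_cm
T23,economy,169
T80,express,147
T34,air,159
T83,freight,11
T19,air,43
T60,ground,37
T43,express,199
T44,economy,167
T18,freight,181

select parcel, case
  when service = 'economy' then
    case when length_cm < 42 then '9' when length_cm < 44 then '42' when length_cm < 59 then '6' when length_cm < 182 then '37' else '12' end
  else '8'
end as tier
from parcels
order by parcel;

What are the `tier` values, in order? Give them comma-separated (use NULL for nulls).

8, 8, 37, 8, 8, 37, 8, 8, 8

parcel=T18: service='freight' → outer ELSE → 8
parcel=T19: service='air' → outer ELSE → 8
parcel=T23: service='economy' → inner[length_cm < 182] → 37
parcel=T34: service='air' → outer ELSE → 8
parcel=T43: service='express' → outer ELSE → 8
parcel=T44: service='economy' → inner[length_cm < 182] → 37
parcel=T60: service='ground' → outer ELSE → 8
parcel=T80: service='express' → outer ELSE → 8
parcel=T83: service='freight' → outer ELSE → 8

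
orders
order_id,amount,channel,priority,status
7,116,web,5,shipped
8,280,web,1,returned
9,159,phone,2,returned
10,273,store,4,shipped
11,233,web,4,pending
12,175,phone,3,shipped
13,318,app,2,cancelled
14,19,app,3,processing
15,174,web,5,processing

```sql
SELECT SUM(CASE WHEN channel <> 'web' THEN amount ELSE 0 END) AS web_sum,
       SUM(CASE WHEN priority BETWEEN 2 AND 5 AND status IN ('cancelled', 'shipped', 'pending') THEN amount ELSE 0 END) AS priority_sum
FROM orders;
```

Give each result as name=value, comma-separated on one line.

[web_sum: channel <> 'web']
order_id=7: ✗
order_id=8: ✗
order_id=9: ✓ → 159
order_id=10: ✓ → 273
order_id=11: ✗
order_id=12: ✓ → 175
order_id=13: ✓ → 318
order_id=14: ✓ → 19
order_id=15: ✗
web_sum = 159 + 273 + 175 + 318 + 19 = 944
—
[priority_sum: priority BETWEEN 2 AND 5 AND status IN ('cancelled', 'shipped', 'pending')]
order_id=7: ✓ → 116
order_id=8: ✗
order_id=9: ✗
order_id=10: ✓ → 273
order_id=11: ✓ → 233
order_id=12: ✓ → 175
order_id=13: ✓ → 318
order_id=14: ✗
order_id=15: ✗
priority_sum = 116 + 273 + 233 + 175 + 318 = 1115

web_sum=944, priority_sum=1115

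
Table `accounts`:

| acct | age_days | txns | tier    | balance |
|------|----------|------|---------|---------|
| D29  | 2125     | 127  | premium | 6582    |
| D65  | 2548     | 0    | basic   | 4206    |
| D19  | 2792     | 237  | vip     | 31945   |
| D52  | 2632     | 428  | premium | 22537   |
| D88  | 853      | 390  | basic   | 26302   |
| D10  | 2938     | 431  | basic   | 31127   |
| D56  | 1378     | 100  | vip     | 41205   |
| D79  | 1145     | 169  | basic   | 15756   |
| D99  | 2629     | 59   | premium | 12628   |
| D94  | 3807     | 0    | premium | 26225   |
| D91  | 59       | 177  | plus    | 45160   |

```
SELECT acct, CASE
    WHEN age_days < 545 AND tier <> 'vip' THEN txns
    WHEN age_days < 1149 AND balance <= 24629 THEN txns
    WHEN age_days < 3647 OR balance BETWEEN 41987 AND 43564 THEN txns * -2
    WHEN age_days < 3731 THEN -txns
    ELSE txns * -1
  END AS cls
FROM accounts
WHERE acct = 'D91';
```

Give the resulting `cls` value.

acct = D91: age_days=59, txns=177, tier=plus, balance=45160.
age_days < 545 AND tier <> 'vip' → true → 177

177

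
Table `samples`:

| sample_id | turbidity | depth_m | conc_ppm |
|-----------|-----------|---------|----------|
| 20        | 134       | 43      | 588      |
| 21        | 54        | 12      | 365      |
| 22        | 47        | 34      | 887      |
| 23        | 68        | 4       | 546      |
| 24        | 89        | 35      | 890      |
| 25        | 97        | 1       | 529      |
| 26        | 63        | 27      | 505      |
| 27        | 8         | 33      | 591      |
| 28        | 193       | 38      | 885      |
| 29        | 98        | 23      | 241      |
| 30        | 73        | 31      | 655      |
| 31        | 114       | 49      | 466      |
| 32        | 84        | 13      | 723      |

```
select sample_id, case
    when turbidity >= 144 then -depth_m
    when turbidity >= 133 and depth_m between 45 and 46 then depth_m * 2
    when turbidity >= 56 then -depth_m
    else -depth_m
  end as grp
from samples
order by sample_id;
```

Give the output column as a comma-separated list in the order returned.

sample_id=20: turbidity >= 56 → -43
sample_id=21: ELSE → -12
sample_id=22: ELSE → -34
sample_id=23: turbidity >= 56 → -4
sample_id=24: turbidity >= 56 → -35
sample_id=25: turbidity >= 56 → -1
sample_id=26: turbidity >= 56 → -27
sample_id=27: ELSE → -33
sample_id=28: turbidity >= 144 → -38
sample_id=29: turbidity >= 56 → -23
sample_id=30: turbidity >= 56 → -31
sample_id=31: turbidity >= 56 → -49
sample_id=32: turbidity >= 56 → -13

-43, -12, -34, -4, -35, -1, -27, -33, -38, -23, -31, -49, -13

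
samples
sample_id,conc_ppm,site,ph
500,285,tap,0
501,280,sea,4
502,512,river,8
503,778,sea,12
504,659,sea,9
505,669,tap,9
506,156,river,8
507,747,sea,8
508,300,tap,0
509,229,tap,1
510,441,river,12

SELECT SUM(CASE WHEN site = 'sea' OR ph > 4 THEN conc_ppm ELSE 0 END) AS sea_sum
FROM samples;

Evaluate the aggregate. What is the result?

4242

sample_id=500: ✗
sample_id=501: ✓ → 280
sample_id=502: ✓ → 512
sample_id=503: ✓ → 778
sample_id=504: ✓ → 659
sample_id=505: ✓ → 669
sample_id=506: ✓ → 156
sample_id=507: ✓ → 747
sample_id=508: ✗
sample_id=509: ✗
sample_id=510: ✓ → 441
sea_sum = 280 + 512 + 778 + 659 + 669 + 156 + 747 + 441 = 4242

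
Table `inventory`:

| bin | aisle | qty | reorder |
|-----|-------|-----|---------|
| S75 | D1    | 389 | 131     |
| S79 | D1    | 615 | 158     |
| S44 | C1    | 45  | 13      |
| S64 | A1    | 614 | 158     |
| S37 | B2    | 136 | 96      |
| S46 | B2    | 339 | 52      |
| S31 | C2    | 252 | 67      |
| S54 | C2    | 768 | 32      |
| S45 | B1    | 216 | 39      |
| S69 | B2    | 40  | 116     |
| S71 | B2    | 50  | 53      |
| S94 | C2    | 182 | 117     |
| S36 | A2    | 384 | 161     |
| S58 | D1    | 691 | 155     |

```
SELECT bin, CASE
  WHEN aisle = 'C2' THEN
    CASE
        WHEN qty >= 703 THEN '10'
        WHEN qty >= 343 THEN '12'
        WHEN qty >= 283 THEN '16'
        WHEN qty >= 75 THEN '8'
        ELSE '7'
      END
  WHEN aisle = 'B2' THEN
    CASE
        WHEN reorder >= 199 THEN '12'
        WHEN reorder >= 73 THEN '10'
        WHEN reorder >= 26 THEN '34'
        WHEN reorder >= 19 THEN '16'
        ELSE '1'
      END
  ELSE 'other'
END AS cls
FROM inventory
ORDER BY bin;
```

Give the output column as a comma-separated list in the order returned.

bin=S31: aisle='C2' → inner[qty >= 75] → 8
bin=S36: aisle='A2' → outer ELSE → other
bin=S37: aisle='B2' → inner[reorder >= 73] → 10
bin=S44: aisle='C1' → outer ELSE → other
bin=S45: aisle='B1' → outer ELSE → other
bin=S46: aisle='B2' → inner[reorder >= 26] → 34
bin=S54: aisle='C2' → inner[qty >= 703] → 10
bin=S58: aisle='D1' → outer ELSE → other
bin=S64: aisle='A1' → outer ELSE → other
bin=S69: aisle='B2' → inner[reorder >= 73] → 10
bin=S71: aisle='B2' → inner[reorder >= 26] → 34
bin=S75: aisle='D1' → outer ELSE → other
bin=S79: aisle='D1' → outer ELSE → other
bin=S94: aisle='C2' → inner[qty >= 75] → 8

8, other, 10, other, other, 34, 10, other, other, 10, 34, other, other, 8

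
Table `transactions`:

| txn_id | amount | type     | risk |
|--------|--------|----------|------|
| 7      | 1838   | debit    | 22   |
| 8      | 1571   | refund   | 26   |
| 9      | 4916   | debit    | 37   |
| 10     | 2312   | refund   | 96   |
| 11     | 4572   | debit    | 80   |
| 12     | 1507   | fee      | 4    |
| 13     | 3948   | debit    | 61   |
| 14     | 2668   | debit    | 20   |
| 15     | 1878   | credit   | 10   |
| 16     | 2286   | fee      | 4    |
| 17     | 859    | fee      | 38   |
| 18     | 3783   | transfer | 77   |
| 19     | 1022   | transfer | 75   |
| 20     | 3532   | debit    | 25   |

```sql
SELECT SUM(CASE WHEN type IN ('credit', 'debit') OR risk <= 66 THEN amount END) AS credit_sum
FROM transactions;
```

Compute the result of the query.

txn_id=7: ✓ → 1838
txn_id=8: ✓ → 1571
txn_id=9: ✓ → 4916
txn_id=10: ✗
txn_id=11: ✓ → 4572
txn_id=12: ✓ → 1507
txn_id=13: ✓ → 3948
txn_id=14: ✓ → 2668
txn_id=15: ✓ → 1878
txn_id=16: ✓ → 2286
txn_id=17: ✓ → 859
txn_id=18: ✗
txn_id=19: ✗
txn_id=20: ✓ → 3532
credit_sum = 1838 + 1571 + 4916 + 4572 + 1507 + 3948 + 2668 + 1878 + 2286 + 859 + 3532 = 29575

29575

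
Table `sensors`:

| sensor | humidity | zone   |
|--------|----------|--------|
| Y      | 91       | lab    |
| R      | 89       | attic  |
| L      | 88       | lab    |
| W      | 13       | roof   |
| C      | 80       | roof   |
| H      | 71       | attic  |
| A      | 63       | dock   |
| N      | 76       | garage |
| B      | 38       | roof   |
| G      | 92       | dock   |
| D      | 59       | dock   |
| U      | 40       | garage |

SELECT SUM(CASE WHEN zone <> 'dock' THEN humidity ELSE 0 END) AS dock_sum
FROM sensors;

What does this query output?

sensor=Y: ✓ → 91
sensor=R: ✓ → 89
sensor=L: ✓ → 88
sensor=W: ✓ → 13
sensor=C: ✓ → 80
sensor=H: ✓ → 71
sensor=A: ✗
sensor=N: ✓ → 76
sensor=B: ✓ → 38
sensor=G: ✗
sensor=D: ✗
sensor=U: ✓ → 40
dock_sum = 91 + 89 + 88 + 13 + 80 + 71 + 76 + 38 + 40 = 586

586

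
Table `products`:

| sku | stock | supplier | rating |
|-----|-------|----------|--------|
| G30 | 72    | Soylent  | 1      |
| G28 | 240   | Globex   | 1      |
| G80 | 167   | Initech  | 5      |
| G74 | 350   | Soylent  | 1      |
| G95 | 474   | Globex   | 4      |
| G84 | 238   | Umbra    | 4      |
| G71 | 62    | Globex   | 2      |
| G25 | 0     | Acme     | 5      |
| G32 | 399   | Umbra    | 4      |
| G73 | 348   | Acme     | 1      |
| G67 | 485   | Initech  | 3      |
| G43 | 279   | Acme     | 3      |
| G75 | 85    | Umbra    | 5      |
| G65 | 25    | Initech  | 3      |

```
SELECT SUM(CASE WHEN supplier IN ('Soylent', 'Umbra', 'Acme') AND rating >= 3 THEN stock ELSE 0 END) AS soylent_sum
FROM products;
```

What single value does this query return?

1001

sku=G30: ✗
sku=G28: ✗
sku=G80: ✗
sku=G74: ✗
sku=G95: ✗
sku=G84: ✓ → 238
sku=G71: ✗
sku=G25: ✓ → 0
sku=G32: ✓ → 399
sku=G73: ✗
sku=G67: ✗
sku=G43: ✓ → 279
sku=G75: ✓ → 85
sku=G65: ✗
soylent_sum = 238 + 399 + 279 + 85 = 1001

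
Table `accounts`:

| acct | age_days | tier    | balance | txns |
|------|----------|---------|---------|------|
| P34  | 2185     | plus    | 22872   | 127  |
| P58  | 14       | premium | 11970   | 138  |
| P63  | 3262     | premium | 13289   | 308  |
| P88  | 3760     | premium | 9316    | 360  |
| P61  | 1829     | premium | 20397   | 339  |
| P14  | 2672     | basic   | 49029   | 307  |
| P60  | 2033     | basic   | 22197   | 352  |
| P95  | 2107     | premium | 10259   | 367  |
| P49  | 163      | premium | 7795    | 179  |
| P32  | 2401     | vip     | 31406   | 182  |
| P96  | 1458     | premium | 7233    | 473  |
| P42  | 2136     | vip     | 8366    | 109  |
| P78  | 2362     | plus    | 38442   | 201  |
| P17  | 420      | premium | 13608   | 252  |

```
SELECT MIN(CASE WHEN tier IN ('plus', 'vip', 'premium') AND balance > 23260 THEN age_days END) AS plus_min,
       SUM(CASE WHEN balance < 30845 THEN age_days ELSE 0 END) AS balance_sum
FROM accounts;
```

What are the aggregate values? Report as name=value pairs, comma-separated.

plus_min=2362, balance_sum=19367

[plus_min: tier IN ('plus', 'vip', 'premium') AND balance > 23260]
acct=P34: ✗
acct=P58: ✗
acct=P63: ✗
acct=P88: ✗
acct=P61: ✗
acct=P14: ✗
acct=P60: ✗
acct=P95: ✗
acct=P49: ✗
acct=P32: ✓ → 2401
acct=P96: ✗
acct=P42: ✗
acct=P78: ✓ → 2362
acct=P17: ✗
plus_min = MIN(2401, 2362) = 2362
—
[balance_sum: balance < 30845]
acct=P34: ✓ → 2185
acct=P58: ✓ → 14
acct=P63: ✓ → 3262
acct=P88: ✓ → 3760
acct=P61: ✓ → 1829
acct=P14: ✗
acct=P60: ✓ → 2033
acct=P95: ✓ → 2107
acct=P49: ✓ → 163
acct=P32: ✗
acct=P96: ✓ → 1458
acct=P42: ✓ → 2136
acct=P78: ✗
acct=P17: ✓ → 420
balance_sum = 2185 + 14 + 3262 + 3760 + 1829 + 2033 + 2107 + 163 + 1458 + 2136 + 420 = 19367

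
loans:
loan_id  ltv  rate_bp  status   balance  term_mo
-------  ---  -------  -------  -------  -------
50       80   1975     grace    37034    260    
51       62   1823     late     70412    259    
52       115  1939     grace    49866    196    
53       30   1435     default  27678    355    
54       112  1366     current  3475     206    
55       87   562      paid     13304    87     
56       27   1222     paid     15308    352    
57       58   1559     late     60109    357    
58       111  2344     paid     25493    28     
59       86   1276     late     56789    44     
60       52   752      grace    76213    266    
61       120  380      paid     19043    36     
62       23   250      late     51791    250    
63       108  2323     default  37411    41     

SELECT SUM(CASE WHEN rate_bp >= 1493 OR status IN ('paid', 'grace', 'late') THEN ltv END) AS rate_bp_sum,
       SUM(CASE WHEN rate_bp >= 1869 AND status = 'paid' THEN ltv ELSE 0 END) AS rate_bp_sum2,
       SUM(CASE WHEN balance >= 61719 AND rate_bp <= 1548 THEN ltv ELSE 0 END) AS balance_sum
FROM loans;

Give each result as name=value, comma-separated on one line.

[rate_bp_sum: rate_bp >= 1493 OR status IN ('paid', 'grace', 'late')]
loan_id=50: ✓ → 80
loan_id=51: ✓ → 62
loan_id=52: ✓ → 115
loan_id=53: ✗
loan_id=54: ✗
loan_id=55: ✓ → 87
loan_id=56: ✓ → 27
loan_id=57: ✓ → 58
loan_id=58: ✓ → 111
loan_id=59: ✓ → 86
loan_id=60: ✓ → 52
loan_id=61: ✓ → 120
loan_id=62: ✓ → 23
loan_id=63: ✓ → 108
rate_bp_sum = 80 + 62 + 115 + 87 + 27 + 58 + 111 + 86 + 52 + 120 + 23 + 108 = 929
—
[rate_bp_sum2: rate_bp >= 1869 AND status = 'paid']
loan_id=50: ✗
loan_id=51: ✗
loan_id=52: ✗
loan_id=53: ✗
loan_id=54: ✗
loan_id=55: ✗
loan_id=56: ✗
loan_id=57: ✗
loan_id=58: ✓ → 111
loan_id=59: ✗
loan_id=60: ✗
loan_id=61: ✗
loan_id=62: ✗
loan_id=63: ✗
rate_bp_sum2 = 111
—
[balance_sum: balance >= 61719 AND rate_bp <= 1548]
loan_id=50: ✗
loan_id=51: ✗
loan_id=52: ✗
loan_id=53: ✗
loan_id=54: ✗
loan_id=55: ✗
loan_id=56: ✗
loan_id=57: ✗
loan_id=58: ✗
loan_id=59: ✗
loan_id=60: ✓ → 52
loan_id=61: ✗
loan_id=62: ✗
loan_id=63: ✗
balance_sum = 52

rate_bp_sum=929, rate_bp_sum2=111, balance_sum=52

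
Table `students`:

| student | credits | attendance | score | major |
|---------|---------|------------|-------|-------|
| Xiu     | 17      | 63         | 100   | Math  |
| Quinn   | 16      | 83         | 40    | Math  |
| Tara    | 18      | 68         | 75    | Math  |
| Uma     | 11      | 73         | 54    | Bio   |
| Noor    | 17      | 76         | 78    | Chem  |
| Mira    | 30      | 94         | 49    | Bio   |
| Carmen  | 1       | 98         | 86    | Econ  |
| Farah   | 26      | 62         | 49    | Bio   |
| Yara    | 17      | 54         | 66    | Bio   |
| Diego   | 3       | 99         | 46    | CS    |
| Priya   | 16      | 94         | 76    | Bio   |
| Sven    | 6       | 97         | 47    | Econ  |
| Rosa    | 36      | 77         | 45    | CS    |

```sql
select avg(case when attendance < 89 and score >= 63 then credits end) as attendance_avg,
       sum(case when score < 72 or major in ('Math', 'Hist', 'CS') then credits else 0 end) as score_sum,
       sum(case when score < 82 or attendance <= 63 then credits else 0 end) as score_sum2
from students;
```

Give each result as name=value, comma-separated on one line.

attendance_avg=17.25, score_sum=180, score_sum2=213

[attendance_avg: attendance < 89 and score >= 63]
student=Xiu: ✓ → 17
student=Quinn: ✗
student=Tara: ✓ → 18
student=Uma: ✗
student=Noor: ✓ → 17
student=Mira: ✗
student=Carmen: ✗
student=Farah: ✗
student=Yara: ✓ → 17
student=Diego: ✗
student=Priya: ✗
student=Sven: ✗
student=Rosa: ✗
attendance_avg = (17 + 18 + 17 + 17) / 4 = 17.25
—
[score_sum: score < 72 or major in ('Math', 'Hist', 'CS')]
student=Xiu: ✓ → 17
student=Quinn: ✓ → 16
student=Tara: ✓ → 18
student=Uma: ✓ → 11
student=Noor: ✗
student=Mira: ✓ → 30
student=Carmen: ✗
student=Farah: ✓ → 26
student=Yara: ✓ → 17
student=Diego: ✓ → 3
student=Priya: ✗
student=Sven: ✓ → 6
student=Rosa: ✓ → 36
score_sum = 17 + 16 + 18 + 11 + 30 + 26 + 17 + 3 + 6 + 36 = 180
—
[score_sum2: score < 82 or attendance <= 63]
student=Xiu: ✓ → 17
student=Quinn: ✓ → 16
student=Tara: ✓ → 18
student=Uma: ✓ → 11
student=Noor: ✓ → 17
student=Mira: ✓ → 30
student=Carmen: ✗
student=Farah: ✓ → 26
student=Yara: ✓ → 17
student=Diego: ✓ → 3
student=Priya: ✓ → 16
student=Sven: ✓ → 6
student=Rosa: ✓ → 36
score_sum2 = 17 + 16 + 18 + 11 + 17 + 30 + 26 + 17 + 3 + 16 + 6 + 36 = 213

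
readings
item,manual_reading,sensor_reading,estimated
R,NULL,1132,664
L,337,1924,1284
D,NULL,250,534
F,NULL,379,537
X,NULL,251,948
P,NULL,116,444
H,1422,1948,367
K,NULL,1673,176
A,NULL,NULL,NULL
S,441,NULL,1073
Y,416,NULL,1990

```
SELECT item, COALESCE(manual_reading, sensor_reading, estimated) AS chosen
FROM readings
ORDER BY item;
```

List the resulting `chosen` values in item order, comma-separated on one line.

item=A: manual_reading=NULL, sensor_reading=NULL, estimated=NULL (all NULL) → NULL
item=D: manual_reading=NULL, sensor_reading=250 → 250
item=F: manual_reading=NULL, sensor_reading=379 → 379
item=H: manual_reading=1422 → 1422
item=K: manual_reading=NULL, sensor_reading=1673 → 1673
item=L: manual_reading=337 → 337
item=P: manual_reading=NULL, sensor_reading=116 → 116
item=R: manual_reading=NULL, sensor_reading=1132 → 1132
item=S: manual_reading=441 → 441
item=X: manual_reading=NULL, sensor_reading=251 → 251
item=Y: manual_reading=416 → 416

NULL, 250, 379, 1422, 1673, 337, 116, 1132, 441, 251, 416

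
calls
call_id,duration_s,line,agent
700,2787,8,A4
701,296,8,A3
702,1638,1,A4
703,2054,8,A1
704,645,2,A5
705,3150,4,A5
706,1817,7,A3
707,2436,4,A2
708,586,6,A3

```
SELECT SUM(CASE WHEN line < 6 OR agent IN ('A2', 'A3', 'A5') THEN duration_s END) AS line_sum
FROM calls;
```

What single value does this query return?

10568

call_id=700: ✗
call_id=701: ✓ → 296
call_id=702: ✓ → 1638
call_id=703: ✗
call_id=704: ✓ → 645
call_id=705: ✓ → 3150
call_id=706: ✓ → 1817
call_id=707: ✓ → 2436
call_id=708: ✓ → 586
line_sum = 296 + 1638 + 645 + 3150 + 1817 + 2436 + 586 = 10568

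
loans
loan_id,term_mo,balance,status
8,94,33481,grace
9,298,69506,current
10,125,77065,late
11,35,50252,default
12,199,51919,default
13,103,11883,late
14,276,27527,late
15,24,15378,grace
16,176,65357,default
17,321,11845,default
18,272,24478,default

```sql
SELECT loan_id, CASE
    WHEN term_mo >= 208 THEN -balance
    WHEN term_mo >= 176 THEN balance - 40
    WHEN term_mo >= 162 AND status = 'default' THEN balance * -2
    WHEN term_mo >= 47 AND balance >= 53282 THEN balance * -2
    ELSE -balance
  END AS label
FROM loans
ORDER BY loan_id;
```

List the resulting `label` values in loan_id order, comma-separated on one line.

-33481, -69506, -154130, -50252, 51879, -11883, -27527, -15378, 65317, -11845, -24478

loan_id=8: ELSE → -33481
loan_id=9: term_mo >= 208 → -69506
loan_id=10: term_mo >= 47 AND balance >= 53282 → -154130
loan_id=11: ELSE → -50252
loan_id=12: term_mo >= 176 → 51879
loan_id=13: ELSE → -11883
loan_id=14: term_mo >= 208 → -27527
loan_id=15: ELSE → -15378
loan_id=16: term_mo >= 176 → 65317
loan_id=17: term_mo >= 208 → -11845
loan_id=18: term_mo >= 208 → -24478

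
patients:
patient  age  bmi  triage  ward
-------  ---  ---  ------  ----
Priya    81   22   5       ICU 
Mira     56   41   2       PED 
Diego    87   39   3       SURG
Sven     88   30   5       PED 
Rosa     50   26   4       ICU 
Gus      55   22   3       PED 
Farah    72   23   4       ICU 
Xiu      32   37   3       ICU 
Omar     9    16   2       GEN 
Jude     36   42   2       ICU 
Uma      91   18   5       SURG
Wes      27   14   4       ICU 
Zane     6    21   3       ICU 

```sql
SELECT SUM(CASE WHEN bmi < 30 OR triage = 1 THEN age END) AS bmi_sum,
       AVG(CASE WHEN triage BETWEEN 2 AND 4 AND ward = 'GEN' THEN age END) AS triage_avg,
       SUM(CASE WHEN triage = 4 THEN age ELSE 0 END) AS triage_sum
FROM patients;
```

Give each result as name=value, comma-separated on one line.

bmi_sum=391, triage_avg=9, triage_sum=149

[bmi_sum: bmi < 30 OR triage = 1]
patient=Priya: ✓ → 81
patient=Mira: ✗
patient=Diego: ✗
patient=Sven: ✗
patient=Rosa: ✓ → 50
patient=Gus: ✓ → 55
patient=Farah: ✓ → 72
patient=Xiu: ✗
patient=Omar: ✓ → 9
patient=Jude: ✗
patient=Uma: ✓ → 91
patient=Wes: ✓ → 27
patient=Zane: ✓ → 6
bmi_sum = 81 + 50 + 55 + 72 + 9 + 91 + 27 + 6 = 391
—
[triage_avg: triage BETWEEN 2 AND 4 AND ward = 'GEN']
patient=Priya: ✗
patient=Mira: ✗
patient=Diego: ✗
patient=Sven: ✗
patient=Rosa: ✗
patient=Gus: ✗
patient=Farah: ✗
patient=Xiu: ✗
patient=Omar: ✓ → 9
patient=Jude: ✗
patient=Uma: ✗
patient=Wes: ✗
patient=Zane: ✗
triage_avg = 9
—
[triage_sum: triage = 4]
patient=Priya: ✗
patient=Mira: ✗
patient=Diego: ✗
patient=Sven: ✗
patient=Rosa: ✓ → 50
patient=Gus: ✗
patient=Farah: ✓ → 72
patient=Xiu: ✗
patient=Omar: ✗
patient=Jude: ✗
patient=Uma: ✗
patient=Wes: ✓ → 27
patient=Zane: ✗
triage_sum = 50 + 72 + 27 = 149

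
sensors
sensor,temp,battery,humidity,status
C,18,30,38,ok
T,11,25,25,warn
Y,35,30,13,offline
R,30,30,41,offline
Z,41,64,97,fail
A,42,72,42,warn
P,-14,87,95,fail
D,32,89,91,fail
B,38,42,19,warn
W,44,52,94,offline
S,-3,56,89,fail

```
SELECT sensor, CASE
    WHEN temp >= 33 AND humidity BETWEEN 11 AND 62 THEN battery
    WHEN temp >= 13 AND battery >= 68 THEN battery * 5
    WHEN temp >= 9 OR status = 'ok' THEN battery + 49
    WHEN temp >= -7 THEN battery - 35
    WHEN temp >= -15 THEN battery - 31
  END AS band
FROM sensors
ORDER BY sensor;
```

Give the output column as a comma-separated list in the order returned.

72, 42, 79, 445, 56, 79, 21, 74, 101, 30, 113

sensor=A: temp >= 33 AND humidity BETWEEN 11 AND 62 → 72
sensor=B: temp >= 33 AND humidity BETWEEN 11 AND 62 → 42
sensor=C: temp >= 9 OR status = 'ok' → 79
sensor=D: temp >= 13 AND battery >= 68 → 445
sensor=P: temp >= -15 → 56
sensor=R: temp >= 9 OR status = 'ok' → 79
sensor=S: temp >= -7 → 21
sensor=T: temp >= 9 OR status = 'ok' → 74
sensor=W: temp >= 9 OR status = 'ok' → 101
sensor=Y: temp >= 33 AND humidity BETWEEN 11 AND 62 → 30
sensor=Z: temp >= 9 OR status = 'ok' → 113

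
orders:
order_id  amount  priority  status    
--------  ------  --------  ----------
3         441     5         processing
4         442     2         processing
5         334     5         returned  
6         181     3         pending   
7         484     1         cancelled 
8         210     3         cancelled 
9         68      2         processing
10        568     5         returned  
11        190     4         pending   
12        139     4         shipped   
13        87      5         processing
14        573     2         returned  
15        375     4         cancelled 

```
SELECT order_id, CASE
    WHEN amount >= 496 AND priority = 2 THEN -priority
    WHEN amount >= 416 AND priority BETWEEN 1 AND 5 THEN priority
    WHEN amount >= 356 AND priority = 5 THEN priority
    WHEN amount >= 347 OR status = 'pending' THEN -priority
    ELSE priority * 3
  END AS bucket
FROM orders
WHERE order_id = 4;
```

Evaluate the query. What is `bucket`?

order_id = 4: amount=442, priority=2, status=processing.
amount >= 496 AND priority = 2 → false
amount >= 416 AND priority BETWEEN 1 AND 5 → true → 2

2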